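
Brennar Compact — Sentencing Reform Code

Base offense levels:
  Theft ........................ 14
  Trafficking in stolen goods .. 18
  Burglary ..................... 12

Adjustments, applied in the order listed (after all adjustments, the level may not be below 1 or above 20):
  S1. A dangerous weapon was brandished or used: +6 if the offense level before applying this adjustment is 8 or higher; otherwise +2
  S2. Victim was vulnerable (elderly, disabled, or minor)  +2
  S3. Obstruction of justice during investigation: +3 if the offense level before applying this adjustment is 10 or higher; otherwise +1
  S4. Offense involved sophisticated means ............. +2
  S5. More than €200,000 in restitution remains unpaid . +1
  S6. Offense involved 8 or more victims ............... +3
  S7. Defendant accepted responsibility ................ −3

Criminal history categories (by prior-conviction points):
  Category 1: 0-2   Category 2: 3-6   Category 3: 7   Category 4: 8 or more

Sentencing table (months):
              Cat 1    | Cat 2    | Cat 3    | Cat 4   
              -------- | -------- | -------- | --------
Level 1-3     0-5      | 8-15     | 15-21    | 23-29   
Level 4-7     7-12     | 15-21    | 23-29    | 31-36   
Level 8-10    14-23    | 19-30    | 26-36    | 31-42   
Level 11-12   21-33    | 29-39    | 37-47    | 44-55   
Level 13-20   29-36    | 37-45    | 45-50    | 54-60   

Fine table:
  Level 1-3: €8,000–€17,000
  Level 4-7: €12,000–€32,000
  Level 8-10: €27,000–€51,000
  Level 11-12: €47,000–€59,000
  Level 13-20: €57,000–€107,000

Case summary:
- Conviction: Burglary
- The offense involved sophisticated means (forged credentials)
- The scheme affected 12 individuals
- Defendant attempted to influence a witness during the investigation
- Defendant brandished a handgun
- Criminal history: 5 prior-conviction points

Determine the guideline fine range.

Base offense level for burglary: 12.
S1 applies (level before this adjustment is 12 ≥ 8, so +6): 12 + 6 = 18.
S3 applies (level before this adjustment is 18 ≥ 10, so +3): 18 + 3 = 21.
S4 applies: 21 + 2 = 23.
S5 does not apply.
S6 applies: 23 + 3 = 26.
S7 does not apply.
Level 26 exceeds the maximum of 20; capped at 20.
Final offense level: 20.
Level 20 falls in the 13-20 band.
Fine table: Level 13-20 → €57,000–€107,000.

€57,000–€107,000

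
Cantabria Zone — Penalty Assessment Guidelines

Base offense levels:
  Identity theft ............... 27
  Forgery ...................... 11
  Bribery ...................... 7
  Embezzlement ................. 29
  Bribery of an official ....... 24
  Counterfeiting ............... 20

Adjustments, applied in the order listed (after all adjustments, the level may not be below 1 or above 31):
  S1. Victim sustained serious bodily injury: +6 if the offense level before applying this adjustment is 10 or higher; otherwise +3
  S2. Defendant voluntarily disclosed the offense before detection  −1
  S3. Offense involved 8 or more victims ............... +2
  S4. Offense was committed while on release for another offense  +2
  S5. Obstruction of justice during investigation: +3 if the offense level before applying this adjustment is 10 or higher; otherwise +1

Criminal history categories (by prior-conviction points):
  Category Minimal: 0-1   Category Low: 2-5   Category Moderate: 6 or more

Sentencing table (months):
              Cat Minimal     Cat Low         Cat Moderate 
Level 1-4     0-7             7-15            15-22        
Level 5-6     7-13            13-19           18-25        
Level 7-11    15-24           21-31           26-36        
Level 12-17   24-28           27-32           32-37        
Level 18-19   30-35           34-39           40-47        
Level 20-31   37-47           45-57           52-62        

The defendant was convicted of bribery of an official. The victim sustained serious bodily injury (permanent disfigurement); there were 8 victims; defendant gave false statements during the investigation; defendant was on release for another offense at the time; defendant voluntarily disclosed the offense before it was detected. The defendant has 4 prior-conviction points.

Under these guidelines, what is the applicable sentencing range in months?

Base offense level for bribery of an official: 24.
S1 applies (level before this adjustment is 24 ≥ 10, so +6): 24 + 6 = 30.
S2 applies: 30 − 1 = 29.
S3 applies: 29 + 2 = 31.
S4 applies: 31 + 2 = 33.
S5 applies (level before this adjustment is 33 ≥ 10, so +3): 33 + 3 = 36.
Level 36 exceeds the maximum of 31; capped at 31.
Final offense level: 31.
Criminal history: 4 prior points → Category Low (2-5).
Level 31 falls in the 20-31 band.
Grid: Level 20-31 × Category Low = 45-57 months.

45-57 months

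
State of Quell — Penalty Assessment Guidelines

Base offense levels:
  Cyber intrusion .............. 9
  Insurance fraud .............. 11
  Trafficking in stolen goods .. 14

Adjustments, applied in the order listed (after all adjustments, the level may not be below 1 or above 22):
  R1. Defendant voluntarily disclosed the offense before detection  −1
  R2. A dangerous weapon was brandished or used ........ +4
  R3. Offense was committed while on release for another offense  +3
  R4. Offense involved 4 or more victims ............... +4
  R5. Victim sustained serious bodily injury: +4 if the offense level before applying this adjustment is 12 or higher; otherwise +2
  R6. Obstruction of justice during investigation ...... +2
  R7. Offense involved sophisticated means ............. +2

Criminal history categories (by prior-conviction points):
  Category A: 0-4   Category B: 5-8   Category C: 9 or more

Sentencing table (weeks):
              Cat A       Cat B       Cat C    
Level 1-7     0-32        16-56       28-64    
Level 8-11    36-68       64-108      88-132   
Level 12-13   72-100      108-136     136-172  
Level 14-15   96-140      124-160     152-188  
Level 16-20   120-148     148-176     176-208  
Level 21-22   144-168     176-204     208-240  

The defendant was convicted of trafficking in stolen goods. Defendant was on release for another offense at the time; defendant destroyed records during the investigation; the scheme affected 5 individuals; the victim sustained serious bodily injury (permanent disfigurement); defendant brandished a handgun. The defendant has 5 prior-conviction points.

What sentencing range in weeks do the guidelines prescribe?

Base offense level for trafficking in stolen goods: 14.
R2 applies: 14 + 4 = 18.
R3 applies: 18 + 3 = 21.
R4 applies: 21 + 4 = 25.
R5 applies (level before this adjustment is 25 ≥ 12, so +4): 25 + 4 = 29.
R6 applies: 29 + 2 = 31.
Level 31 exceeds the maximum of 22; capped at 22.
Final offense level: 22.
Criminal history: 5 prior points → Category B (5-8).
Level 22 falls in the 21-22 band.
Grid: Level 21-22 × Category B = 176-204 weeks.

176-204 weeks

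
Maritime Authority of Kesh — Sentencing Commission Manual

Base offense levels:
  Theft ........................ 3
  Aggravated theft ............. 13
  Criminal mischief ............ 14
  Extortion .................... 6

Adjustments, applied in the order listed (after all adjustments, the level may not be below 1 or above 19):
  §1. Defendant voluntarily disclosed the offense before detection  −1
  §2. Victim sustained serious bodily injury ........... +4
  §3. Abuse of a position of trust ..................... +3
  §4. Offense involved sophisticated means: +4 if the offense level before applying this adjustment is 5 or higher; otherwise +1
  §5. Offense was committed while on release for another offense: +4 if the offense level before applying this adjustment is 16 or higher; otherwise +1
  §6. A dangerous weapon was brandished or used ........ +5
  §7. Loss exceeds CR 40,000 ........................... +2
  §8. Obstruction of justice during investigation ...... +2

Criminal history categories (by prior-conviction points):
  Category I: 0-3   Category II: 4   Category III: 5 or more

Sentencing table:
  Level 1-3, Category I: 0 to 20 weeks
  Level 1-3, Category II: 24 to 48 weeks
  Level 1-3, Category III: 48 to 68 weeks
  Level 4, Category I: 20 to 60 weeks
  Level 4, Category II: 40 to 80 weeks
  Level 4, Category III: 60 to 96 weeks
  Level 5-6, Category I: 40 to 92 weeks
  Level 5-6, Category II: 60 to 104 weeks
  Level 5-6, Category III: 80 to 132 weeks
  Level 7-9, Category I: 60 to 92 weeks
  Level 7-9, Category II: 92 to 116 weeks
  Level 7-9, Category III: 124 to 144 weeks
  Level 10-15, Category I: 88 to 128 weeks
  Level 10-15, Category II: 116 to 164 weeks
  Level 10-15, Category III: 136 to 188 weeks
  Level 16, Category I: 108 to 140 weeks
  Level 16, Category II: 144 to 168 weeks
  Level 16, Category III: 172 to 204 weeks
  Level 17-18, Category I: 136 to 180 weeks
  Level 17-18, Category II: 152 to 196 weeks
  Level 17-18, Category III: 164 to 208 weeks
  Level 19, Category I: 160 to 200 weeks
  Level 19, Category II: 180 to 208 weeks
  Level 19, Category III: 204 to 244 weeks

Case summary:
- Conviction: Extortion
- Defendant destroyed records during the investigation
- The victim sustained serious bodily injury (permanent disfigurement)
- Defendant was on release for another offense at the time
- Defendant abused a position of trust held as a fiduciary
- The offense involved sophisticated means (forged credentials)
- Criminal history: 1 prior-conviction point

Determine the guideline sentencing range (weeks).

160-200 weeks

Base offense level for extortion: 6.
§1 does not apply.
§2 applies: 6 + 4 = 10.
§3 applies: 10 + 3 = 13.
§4 applies (level before this adjustment is 13 ≥ 5, so +4): 13 + 4 = 17.
§5 applies (level before this adjustment is 17 ≥ 16, so +4): 17 + 4 = 21.
§7 does not apply.
§8 applies: 21 + 2 = 23.
Level 23 exceeds the maximum of 19; capped at 19.
Final offense level: 19.
Criminal history: 1 prior point → Category I (0-3).
Level 19 falls in the 19 band.
Grid: Level 19 × Category I = 160-200 weeks.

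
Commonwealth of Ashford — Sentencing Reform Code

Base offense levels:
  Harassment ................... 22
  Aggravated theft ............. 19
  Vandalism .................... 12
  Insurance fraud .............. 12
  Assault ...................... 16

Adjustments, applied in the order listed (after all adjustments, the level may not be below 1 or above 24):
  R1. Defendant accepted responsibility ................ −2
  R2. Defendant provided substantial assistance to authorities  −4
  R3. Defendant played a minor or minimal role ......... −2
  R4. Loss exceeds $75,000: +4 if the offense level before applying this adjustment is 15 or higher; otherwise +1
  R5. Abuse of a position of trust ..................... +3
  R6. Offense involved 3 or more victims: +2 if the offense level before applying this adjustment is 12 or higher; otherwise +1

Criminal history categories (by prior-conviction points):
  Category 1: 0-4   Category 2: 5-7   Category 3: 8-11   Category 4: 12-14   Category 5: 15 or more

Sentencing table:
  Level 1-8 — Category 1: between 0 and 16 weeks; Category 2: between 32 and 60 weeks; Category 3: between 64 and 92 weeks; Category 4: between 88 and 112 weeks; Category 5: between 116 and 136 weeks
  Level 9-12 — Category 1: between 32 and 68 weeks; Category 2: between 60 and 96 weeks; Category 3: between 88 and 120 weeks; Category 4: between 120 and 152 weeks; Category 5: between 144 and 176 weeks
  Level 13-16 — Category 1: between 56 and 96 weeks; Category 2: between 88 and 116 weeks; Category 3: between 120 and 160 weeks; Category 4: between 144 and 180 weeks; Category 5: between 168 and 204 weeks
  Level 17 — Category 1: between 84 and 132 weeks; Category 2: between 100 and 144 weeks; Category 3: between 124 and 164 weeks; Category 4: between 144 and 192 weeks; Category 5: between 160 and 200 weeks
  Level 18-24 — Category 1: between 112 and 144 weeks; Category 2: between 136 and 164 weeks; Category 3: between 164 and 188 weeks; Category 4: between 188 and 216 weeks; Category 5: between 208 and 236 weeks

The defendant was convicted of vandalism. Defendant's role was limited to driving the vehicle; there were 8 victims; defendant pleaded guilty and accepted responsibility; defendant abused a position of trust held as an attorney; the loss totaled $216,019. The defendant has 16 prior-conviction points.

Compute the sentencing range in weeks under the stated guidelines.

Base offense level for vandalism: 12.
R1 applies: 12 − 2 = 10.
R3 applies: 10 − 2 = 8.
R4 applies (level before this adjustment is 8 < 15, so +1): 8 + 1 = 9.
R5 applies: 9 + 3 = 12.
R6 applies (level before this adjustment is 12 ≥ 12, so +2): 12 + 2 = 14.
Final offense level: 14.
Criminal history: 16 prior points → Category 5 (15+).
Level 14 falls in the 13-16 band.
Grid: Level 13-16 × Category 5 = 168-204 weeks.

168-204 weeks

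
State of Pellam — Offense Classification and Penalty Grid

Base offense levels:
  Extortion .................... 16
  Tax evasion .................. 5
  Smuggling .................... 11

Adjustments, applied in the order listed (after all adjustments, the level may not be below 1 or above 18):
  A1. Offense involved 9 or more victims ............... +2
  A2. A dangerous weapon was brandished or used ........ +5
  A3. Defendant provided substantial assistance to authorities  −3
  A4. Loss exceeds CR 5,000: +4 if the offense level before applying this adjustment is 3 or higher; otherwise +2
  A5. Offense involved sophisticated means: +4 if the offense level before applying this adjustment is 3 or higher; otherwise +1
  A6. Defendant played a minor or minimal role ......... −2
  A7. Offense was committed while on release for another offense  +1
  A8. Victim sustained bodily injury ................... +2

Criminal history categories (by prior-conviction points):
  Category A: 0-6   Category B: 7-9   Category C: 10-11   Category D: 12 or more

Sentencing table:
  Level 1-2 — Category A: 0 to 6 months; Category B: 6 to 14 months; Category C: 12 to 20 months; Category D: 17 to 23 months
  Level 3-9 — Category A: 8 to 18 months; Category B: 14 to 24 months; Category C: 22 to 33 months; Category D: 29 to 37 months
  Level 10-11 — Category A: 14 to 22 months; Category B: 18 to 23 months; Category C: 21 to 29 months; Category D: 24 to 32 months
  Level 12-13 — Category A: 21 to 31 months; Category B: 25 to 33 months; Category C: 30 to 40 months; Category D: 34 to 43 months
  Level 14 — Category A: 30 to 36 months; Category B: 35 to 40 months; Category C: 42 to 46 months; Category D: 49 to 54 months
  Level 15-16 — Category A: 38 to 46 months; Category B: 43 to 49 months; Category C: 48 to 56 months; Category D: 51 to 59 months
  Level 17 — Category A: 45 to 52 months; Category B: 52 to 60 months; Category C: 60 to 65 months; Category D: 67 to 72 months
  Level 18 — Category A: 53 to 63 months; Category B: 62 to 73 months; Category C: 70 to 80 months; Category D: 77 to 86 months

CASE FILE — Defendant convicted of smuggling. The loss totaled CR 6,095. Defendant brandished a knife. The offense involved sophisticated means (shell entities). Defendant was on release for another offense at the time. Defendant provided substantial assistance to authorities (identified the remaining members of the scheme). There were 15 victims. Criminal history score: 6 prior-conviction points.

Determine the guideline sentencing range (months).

Base offense level for smuggling: 11.
A1 applies: 11 + 2 = 13.
A2 applies: 13 + 5 = 18.
A3 applies: 18 − 3 = 15.
A4 applies (level before this adjustment is 15 ≥ 3, so +4): 15 + 4 = 19.
A5 applies (level before this adjustment is 19 ≥ 3, so +4): 19 + 4 = 23.
A7 applies: 23 + 1 = 24.
Level 24 exceeds the maximum of 18; capped at 18.
Final offense level: 18.
Criminal history: 6 prior points → Category A (0-6).
Level 18 falls in the 18 band.
Grid: Level 18 × Category A = 53-63 months.

53-63 months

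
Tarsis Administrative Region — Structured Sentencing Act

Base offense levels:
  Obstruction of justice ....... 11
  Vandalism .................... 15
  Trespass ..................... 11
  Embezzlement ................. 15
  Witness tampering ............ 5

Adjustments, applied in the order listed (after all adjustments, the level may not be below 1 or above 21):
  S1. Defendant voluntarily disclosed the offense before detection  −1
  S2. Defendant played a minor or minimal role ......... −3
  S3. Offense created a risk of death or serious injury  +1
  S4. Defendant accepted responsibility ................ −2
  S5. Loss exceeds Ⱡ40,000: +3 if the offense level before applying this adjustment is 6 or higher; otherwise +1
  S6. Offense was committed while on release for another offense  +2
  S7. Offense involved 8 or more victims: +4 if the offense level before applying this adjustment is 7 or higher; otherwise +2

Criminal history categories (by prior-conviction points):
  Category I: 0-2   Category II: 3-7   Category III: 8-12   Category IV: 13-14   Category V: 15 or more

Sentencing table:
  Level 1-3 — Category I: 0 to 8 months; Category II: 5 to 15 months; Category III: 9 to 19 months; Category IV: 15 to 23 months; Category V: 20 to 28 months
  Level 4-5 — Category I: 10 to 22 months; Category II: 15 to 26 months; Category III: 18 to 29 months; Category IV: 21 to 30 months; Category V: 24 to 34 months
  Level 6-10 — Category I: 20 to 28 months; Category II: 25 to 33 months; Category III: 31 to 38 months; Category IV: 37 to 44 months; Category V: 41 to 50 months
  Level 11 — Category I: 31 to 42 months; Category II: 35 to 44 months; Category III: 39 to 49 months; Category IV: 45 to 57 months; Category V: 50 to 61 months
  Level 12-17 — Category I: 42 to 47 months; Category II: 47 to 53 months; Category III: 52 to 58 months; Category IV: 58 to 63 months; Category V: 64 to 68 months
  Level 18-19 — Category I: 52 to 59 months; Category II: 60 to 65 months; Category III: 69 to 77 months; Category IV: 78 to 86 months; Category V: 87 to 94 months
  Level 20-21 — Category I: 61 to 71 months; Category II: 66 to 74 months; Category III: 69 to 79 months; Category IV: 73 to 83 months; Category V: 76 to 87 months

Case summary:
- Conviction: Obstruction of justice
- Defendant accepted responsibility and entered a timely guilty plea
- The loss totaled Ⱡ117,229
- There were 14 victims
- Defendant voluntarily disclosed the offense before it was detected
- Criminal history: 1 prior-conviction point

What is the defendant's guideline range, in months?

Base offense level for obstruction of justice: 11.
S1 applies: 11 − 1 = 10.
S4 applies: 10 − 2 = 8.
S5 applies (level before this adjustment is 8 ≥ 6, so +3): 8 + 3 = 11.
S6 does not apply.
S7 applies (level before this adjustment is 11 ≥ 7, so +4): 11 + 4 = 15.
Final offense level: 15.
Criminal history: 1 prior point → Category I (0-2).
Level 15 falls in the 12-17 band.
Grid: Level 12-17 × Category I = 42-47 months.

42-47 months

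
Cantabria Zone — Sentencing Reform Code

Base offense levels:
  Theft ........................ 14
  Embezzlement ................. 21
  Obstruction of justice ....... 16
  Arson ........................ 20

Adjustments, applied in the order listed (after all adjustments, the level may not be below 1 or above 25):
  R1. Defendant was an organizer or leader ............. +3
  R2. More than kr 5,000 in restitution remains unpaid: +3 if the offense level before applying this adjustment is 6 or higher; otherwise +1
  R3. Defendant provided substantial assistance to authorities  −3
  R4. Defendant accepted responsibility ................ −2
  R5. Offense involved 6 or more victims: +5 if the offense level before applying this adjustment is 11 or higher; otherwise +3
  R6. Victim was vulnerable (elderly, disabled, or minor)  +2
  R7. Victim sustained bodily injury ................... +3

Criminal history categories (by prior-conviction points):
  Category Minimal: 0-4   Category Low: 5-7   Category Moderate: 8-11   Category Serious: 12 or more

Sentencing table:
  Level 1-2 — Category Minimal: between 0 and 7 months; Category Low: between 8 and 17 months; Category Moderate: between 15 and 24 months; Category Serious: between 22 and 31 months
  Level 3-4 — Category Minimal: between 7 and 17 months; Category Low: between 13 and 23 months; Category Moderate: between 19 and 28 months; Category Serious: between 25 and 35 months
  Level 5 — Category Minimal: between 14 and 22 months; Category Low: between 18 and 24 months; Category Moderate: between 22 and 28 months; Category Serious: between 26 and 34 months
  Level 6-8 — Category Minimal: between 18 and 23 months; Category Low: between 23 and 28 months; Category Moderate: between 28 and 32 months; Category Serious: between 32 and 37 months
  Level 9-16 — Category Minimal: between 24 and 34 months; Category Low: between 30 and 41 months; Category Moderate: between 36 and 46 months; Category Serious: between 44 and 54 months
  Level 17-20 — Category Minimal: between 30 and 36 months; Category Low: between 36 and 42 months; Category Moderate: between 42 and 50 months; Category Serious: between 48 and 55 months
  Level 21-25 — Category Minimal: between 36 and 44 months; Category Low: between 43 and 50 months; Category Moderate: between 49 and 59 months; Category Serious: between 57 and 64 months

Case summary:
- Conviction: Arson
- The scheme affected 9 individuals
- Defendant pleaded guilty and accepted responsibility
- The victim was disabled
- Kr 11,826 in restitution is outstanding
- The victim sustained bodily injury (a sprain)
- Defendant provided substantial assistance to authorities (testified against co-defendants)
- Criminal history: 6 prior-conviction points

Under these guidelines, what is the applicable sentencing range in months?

Base offense level for arson: 20.
R1 does not apply.
R2 applies (level before this adjustment is 20 ≥ 6, so +3): 20 + 3 = 23.
R3 applies: 23 − 3 = 20.
R4 applies: 20 − 2 = 18.
R5 applies (level before this adjustment is 18 ≥ 11, so +5): 18 + 5 = 23.
R6 applies: 23 + 2 = 25.
R7 applies: 25 + 3 = 28.
Level 28 exceeds the maximum of 25; capped at 25.
Final offense level: 25.
Criminal history: 6 prior points → Category Low (5-7).
Level 25 falls in the 21-25 band.
Grid: Level 21-25 × Category Low = 43-50 months.

43-50 months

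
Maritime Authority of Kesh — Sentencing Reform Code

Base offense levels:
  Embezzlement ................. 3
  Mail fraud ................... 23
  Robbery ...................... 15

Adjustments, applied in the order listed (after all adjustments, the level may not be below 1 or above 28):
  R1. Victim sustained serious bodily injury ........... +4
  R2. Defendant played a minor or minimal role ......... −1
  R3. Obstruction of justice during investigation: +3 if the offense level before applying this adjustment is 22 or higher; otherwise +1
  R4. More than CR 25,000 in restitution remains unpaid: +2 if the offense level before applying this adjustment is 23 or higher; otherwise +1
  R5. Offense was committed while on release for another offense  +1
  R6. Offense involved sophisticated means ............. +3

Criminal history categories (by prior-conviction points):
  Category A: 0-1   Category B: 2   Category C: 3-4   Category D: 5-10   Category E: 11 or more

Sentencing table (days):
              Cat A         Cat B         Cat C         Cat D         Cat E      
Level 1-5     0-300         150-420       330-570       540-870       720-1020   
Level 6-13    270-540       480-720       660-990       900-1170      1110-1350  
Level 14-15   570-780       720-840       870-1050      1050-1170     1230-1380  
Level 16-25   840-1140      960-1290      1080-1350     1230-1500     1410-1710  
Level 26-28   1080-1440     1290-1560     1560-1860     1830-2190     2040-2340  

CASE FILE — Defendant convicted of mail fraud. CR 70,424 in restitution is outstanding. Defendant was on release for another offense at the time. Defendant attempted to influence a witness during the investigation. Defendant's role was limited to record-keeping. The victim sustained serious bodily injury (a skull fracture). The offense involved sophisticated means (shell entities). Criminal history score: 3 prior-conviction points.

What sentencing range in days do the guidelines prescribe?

1560-1860 days

Base offense level for mail fraud: 23.
R1 applies: 23 + 4 = 27.
R2 applies: 27 − 1 = 26.
R3 applies (level before this adjustment is 26 ≥ 22, so +3): 26 + 3 = 29.
R4 applies (level before this adjustment is 29 ≥ 23, so +2): 29 + 2 = 31.
R5 applies: 31 + 1 = 32.
R6 applies: 32 + 3 = 35.
Level 35 exceeds the maximum of 28; capped at 28.
Final offense level: 28.
Criminal history: 3 prior points → Category C (3-4).
Level 28 falls in the 26-28 band.
Grid: Level 26-28 × Category C = 1560-1860 days.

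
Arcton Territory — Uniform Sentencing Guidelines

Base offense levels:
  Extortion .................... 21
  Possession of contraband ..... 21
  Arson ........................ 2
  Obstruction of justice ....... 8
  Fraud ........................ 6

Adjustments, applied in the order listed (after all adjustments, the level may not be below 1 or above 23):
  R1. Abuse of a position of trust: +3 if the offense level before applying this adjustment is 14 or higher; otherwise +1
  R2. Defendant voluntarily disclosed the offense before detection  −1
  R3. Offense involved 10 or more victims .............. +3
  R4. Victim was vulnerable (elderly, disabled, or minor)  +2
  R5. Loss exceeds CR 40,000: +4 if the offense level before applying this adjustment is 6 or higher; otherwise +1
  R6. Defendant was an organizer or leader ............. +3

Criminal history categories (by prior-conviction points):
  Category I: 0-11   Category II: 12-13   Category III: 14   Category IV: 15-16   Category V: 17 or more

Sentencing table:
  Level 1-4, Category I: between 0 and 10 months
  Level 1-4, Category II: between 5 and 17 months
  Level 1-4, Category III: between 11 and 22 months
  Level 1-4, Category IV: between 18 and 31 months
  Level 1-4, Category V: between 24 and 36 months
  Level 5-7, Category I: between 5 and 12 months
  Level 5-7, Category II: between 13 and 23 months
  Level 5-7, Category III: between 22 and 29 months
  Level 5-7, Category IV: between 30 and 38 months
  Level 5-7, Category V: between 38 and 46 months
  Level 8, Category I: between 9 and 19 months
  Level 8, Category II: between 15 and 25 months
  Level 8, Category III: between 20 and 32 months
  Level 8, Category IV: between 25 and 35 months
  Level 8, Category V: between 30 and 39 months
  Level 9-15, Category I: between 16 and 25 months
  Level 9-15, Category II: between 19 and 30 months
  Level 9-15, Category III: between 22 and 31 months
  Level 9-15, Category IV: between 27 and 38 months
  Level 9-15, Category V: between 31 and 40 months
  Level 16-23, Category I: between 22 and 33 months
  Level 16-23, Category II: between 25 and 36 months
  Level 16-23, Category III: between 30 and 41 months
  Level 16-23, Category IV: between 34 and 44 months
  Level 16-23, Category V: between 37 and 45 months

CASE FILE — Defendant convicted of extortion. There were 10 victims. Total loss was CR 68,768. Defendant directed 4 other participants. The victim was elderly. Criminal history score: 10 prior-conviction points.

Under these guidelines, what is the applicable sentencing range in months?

22-33 months

Base offense level for extortion: 21.
R2 does not apply.
R3 applies: 21 + 3 = 24.
R4 applies: 24 + 2 = 26.
R5 applies (level before this adjustment is 26 ≥ 6, so +4): 26 + 4 = 30.
R6 applies: 30 + 3 = 33.
Level 33 exceeds the maximum of 23; capped at 23.
Final offense level: 23.
Criminal history: 10 prior points → Category I (0-11).
Level 23 falls in the 16-23 band.
Grid: Level 16-23 × Category I = 22-33 months.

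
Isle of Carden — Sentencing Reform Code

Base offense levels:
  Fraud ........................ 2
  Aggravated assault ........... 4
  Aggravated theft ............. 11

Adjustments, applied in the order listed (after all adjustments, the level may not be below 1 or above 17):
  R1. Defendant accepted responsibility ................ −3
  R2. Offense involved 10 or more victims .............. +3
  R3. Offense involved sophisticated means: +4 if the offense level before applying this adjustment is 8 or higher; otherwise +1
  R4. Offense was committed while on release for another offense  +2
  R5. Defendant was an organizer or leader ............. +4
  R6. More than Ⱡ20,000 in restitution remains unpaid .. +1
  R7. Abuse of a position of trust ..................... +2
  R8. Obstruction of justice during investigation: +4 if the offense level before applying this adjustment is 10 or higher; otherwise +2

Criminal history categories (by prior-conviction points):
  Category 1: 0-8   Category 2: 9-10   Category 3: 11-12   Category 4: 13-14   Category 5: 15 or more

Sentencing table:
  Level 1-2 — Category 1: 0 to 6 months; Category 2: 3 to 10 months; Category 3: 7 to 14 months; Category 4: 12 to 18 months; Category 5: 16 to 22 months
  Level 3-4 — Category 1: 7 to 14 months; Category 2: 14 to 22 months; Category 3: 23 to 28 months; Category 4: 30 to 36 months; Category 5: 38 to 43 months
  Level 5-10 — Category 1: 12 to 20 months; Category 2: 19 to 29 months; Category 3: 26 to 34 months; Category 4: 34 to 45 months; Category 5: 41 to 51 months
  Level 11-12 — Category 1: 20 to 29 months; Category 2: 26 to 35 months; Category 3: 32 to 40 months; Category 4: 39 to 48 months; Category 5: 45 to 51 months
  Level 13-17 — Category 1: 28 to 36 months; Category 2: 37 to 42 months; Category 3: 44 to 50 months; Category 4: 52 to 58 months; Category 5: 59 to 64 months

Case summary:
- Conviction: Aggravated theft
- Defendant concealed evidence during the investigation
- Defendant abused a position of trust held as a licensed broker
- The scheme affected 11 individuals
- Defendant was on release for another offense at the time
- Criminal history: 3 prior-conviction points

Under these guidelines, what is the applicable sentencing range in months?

Base offense level for aggravated theft: 11.
R2 applies: 11 + 3 = 14.
R3 does not apply.
R4 applies: 14 + 2 = 16.
R5 does not apply.
R7 applies: 16 + 2 = 18.
R8 applies (level before this adjustment is 18 ≥ 10, so +4): 18 + 4 = 22.
Level 22 exceeds the maximum of 17; capped at 17.
Final offense level: 17.
Criminal history: 3 prior points → Category 1 (0-8).
Level 17 falls in the 13-17 band.
Grid: Level 13-17 × Category 1 = 28-36 months.

28-36 months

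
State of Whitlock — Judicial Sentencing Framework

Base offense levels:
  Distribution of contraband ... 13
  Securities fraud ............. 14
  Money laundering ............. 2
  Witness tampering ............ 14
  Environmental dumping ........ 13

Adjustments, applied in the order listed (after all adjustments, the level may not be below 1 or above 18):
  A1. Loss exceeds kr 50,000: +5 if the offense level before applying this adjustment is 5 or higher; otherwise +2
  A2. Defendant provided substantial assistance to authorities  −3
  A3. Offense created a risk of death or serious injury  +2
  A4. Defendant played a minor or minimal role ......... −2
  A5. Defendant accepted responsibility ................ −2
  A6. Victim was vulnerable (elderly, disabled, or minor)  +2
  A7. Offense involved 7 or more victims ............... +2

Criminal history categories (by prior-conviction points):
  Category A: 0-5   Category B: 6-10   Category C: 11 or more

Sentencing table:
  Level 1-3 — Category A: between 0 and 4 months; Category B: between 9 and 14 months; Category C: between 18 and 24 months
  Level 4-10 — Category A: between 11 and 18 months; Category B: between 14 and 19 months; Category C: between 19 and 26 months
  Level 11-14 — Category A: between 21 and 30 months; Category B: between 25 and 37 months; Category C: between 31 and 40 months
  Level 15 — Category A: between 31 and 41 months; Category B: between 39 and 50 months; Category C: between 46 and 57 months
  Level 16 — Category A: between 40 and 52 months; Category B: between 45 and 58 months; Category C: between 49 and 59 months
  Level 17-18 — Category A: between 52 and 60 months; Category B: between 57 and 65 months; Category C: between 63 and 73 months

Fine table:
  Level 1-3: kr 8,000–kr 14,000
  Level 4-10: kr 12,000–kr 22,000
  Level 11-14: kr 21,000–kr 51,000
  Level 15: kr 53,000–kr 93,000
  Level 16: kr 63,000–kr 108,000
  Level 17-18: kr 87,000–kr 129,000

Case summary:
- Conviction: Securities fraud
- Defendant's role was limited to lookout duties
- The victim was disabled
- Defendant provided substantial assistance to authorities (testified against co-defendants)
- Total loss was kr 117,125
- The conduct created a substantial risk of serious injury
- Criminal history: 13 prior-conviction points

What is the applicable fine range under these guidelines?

Base offense level for securities fraud: 14.
A1 applies (level before this adjustment is 14 ≥ 5, so +5): 14 + 5 = 19.
A2 applies: 19 − 3 = 16.
A3 applies: 16 + 2 = 18.
A4 applies: 18 − 2 = 16.
A5 does not apply.
A6 applies: 16 + 2 = 18.
Final offense level: 18.
Level 18 falls in the 17-18 band.
Fine table: Level 17-18 → kr 87,000–kr 129,000.

kr 87,000–kr 129,000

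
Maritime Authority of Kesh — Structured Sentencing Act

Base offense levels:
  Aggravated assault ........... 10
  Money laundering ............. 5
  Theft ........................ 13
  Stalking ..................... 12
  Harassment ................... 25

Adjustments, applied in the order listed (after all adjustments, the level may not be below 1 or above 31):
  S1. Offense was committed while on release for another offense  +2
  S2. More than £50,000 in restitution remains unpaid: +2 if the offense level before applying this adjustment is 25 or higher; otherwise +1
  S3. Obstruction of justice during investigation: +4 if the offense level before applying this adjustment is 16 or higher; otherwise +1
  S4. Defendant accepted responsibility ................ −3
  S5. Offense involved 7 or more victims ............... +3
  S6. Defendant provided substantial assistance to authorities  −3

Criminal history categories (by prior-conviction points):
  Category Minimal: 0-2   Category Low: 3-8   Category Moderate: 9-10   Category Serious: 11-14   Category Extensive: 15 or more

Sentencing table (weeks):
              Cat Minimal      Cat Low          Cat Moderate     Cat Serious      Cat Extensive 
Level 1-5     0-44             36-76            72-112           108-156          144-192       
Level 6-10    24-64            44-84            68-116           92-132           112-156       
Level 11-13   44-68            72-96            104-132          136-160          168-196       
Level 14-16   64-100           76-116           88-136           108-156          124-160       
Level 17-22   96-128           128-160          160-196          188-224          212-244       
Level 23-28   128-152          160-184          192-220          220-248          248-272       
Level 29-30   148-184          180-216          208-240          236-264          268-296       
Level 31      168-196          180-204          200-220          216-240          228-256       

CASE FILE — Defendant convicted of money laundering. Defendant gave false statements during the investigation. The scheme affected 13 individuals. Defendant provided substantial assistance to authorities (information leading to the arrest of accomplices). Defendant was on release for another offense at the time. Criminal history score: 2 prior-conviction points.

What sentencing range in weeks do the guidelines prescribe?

24-64 weeks

Base offense level for money laundering: 5.
S1 applies: 5 + 2 = 7.
S3 applies (level before this adjustment is 7 < 16, so +1): 7 + 1 = 8.
S5 applies: 8 + 3 = 11.
S6 applies: 11 − 3 = 8.
Final offense level: 8.
Criminal history: 2 prior points → Category Minimal (0-2).
Level 8 falls in the 6-10 band.
Grid: Level 6-10 × Category Minimal = 24-64 weeks.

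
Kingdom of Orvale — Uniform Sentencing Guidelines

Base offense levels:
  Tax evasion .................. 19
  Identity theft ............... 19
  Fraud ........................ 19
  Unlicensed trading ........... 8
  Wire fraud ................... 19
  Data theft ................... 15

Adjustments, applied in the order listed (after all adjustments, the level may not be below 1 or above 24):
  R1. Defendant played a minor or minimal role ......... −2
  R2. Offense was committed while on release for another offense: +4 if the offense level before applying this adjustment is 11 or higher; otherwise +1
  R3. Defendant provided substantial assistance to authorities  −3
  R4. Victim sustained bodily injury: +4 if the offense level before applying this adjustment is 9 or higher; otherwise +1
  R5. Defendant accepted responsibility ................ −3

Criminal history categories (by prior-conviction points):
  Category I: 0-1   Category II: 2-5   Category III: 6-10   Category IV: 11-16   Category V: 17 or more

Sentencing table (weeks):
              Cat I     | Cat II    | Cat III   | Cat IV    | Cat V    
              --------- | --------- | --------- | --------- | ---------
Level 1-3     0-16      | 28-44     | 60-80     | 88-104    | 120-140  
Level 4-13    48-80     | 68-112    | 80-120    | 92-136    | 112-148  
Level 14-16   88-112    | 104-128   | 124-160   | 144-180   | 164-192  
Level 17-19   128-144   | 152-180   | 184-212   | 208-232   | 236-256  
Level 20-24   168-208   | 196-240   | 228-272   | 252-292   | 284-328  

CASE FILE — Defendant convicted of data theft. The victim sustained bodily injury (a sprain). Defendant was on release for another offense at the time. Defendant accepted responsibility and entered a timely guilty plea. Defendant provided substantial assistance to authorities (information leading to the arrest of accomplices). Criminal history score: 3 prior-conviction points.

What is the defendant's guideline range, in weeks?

152-180 weeks

Base offense level for data theft: 15.
R2 applies (level before this adjustment is 15 ≥ 11, so +4): 15 + 4 = 19.
R3 applies: 19 − 3 = 16.
R4 applies (level before this adjustment is 16 ≥ 9, so +4): 16 + 4 = 20.
R5 applies: 20 − 3 = 17.
Final offense level: 17.
Criminal history: 3 prior points → Category II (2-5).
Level 17 falls in the 17-19 band.
Grid: Level 17-19 × Category II = 152-180 weeks.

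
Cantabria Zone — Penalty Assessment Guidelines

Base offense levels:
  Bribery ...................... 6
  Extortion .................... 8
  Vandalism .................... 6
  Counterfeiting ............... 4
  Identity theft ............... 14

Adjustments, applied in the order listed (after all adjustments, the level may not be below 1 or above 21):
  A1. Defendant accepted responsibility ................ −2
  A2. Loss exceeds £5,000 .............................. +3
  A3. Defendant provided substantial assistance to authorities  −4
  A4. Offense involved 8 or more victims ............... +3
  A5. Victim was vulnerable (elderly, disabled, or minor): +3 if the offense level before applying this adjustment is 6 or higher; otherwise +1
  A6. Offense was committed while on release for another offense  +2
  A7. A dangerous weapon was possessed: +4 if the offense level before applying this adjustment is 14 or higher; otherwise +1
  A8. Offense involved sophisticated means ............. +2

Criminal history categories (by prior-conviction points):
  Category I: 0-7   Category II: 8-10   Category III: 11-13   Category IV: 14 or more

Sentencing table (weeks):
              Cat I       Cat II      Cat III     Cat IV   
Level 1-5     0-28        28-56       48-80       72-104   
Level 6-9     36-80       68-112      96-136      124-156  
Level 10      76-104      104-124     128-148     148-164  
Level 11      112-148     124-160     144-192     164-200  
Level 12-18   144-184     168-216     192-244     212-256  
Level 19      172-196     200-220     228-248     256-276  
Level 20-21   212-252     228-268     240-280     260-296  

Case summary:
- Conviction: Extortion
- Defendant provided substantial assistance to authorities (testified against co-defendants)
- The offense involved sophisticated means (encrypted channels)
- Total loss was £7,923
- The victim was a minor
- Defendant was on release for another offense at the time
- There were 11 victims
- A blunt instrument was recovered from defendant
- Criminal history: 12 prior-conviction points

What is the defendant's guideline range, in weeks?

Base offense level for extortion: 8.
A1 does not apply.
A2 applies: 8 + 3 = 11.
A3 applies: 11 − 4 = 7.
A4 applies: 7 + 3 = 10.
A5 applies (level before this adjustment is 10 ≥ 6, so +3): 10 + 3 = 13.
A6 applies: 13 + 2 = 15.
A7 applies (level before this adjustment is 15 ≥ 14, so +4): 15 + 4 = 19.
A8 applies: 19 + 2 = 21.
Final offense level: 21.
Criminal history: 12 prior points → Category III (11-13).
Level 21 falls in the 20-21 band.
Grid: Level 20-21 × Category III = 240-280 weeks.

240-280 weeks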